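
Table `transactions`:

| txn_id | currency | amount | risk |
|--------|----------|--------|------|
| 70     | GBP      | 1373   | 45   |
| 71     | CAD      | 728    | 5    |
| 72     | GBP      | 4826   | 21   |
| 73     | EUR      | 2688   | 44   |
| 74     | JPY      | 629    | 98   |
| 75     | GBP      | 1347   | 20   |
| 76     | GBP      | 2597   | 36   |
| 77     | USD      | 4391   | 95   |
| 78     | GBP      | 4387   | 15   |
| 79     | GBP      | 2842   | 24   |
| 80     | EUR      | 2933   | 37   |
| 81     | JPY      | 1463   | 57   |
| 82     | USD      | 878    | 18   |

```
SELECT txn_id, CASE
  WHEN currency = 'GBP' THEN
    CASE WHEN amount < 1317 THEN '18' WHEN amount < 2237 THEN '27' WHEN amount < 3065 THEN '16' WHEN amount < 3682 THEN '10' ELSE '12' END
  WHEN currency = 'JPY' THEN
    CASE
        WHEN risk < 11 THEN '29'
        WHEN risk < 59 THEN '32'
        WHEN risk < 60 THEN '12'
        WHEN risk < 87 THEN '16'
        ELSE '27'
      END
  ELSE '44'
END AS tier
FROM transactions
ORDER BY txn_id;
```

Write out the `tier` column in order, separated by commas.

27, 44, 12, 44, 27, 27, 16, 44, 12, 16, 44, 32, 44

txn_id=70: currency='GBP' → inner[amount < 2237] → 27
txn_id=71: currency='CAD' → outer ELSE → 44
txn_id=72: currency='GBP' → inner[ELSE] → 12
txn_id=73: currency='EUR' → outer ELSE → 44
txn_id=74: currency='JPY' → inner[ELSE] → 27
txn_id=75: currency='GBP' → inner[amount < 2237] → 27
txn_id=76: currency='GBP' → inner[amount < 3065] → 16
txn_id=77: currency='USD' → outer ELSE → 44
txn_id=78: currency='GBP' → inner[ELSE] → 12
txn_id=79: currency='GBP' → inner[amount < 3065] → 16
txn_id=80: currency='EUR' → outer ELSE → 44
txn_id=81: currency='JPY' → inner[risk < 59] → 32
txn_id=82: currency='USD' → outer ELSE → 44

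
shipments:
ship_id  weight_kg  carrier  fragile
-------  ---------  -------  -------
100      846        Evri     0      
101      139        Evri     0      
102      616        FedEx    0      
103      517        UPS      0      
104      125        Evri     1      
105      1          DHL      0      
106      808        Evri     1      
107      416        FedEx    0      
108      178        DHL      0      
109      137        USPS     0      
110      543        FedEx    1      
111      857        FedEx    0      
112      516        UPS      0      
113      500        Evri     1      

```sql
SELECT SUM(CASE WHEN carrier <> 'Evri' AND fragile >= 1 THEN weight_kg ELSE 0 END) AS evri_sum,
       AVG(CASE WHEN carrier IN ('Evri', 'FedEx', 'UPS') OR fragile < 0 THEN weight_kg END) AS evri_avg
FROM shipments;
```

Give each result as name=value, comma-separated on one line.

evri_sum=543, evri_avg=534.8181818182

[evri_sum: carrier <> 'Evri' AND fragile >= 1]
ship_id=100: ✗
ship_id=101: ✗
ship_id=102: ✗
ship_id=103: ✗
ship_id=104: ✗
ship_id=105: ✗
ship_id=106: ✗
ship_id=107: ✗
ship_id=108: ✗
ship_id=109: ✗
ship_id=110: ✓ → 543
ship_id=111: ✗
ship_id=112: ✗
ship_id=113: ✗
evri_sum = 543
—
[evri_avg: carrier IN ('Evri', 'FedEx', 'UPS') OR fragile < 0]
ship_id=100: ✓ → 846
ship_id=101: ✓ → 139
ship_id=102: ✓ → 616
ship_id=103: ✓ → 517
ship_id=104: ✓ → 125
ship_id=105: ✗
ship_id=106: ✓ → 808
ship_id=107: ✓ → 416
ship_id=108: ✗
ship_id=109: ✗
ship_id=110: ✓ → 543
ship_id=111: ✓ → 857
ship_id=112: ✓ → 516
ship_id=113: ✓ → 500
evri_avg = (846 + 139 + 616 + 517 + 125 + 808 + 416 + 543 + 857 + 516 + 500) / 11 = 534.8181818182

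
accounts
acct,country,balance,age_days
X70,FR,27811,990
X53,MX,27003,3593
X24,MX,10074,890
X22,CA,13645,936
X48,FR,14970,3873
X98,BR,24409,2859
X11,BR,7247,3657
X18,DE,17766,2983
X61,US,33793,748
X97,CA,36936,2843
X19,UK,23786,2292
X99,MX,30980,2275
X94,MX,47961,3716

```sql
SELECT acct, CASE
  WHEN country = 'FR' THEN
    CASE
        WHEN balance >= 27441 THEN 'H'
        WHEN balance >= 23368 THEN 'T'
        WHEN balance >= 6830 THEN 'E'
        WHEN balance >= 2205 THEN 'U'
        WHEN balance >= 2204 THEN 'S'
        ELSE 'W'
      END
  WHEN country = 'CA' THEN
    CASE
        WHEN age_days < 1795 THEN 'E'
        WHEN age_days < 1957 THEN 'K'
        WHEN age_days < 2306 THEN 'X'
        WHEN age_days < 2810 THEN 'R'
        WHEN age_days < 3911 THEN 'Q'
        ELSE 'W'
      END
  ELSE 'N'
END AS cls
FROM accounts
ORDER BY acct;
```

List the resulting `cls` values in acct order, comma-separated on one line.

N, N, N, E, N, E, N, N, H, N, Q, N, N

acct=X11: country='BR' → outer ELSE → N
acct=X18: country='DE' → outer ELSE → N
acct=X19: country='UK' → outer ELSE → N
acct=X22: country='CA' → inner[age_days < 1795] → E
acct=X24: country='MX' → outer ELSE → N
acct=X48: country='FR' → inner[balance >= 6830] → E
acct=X53: country='MX' → outer ELSE → N
acct=X61: country='US' → outer ELSE → N
acct=X70: country='FR' → inner[balance >= 27441] → H
acct=X94: country='MX' → outer ELSE → N
acct=X97: country='CA' → inner[age_days < 3911] → Q
acct=X98: country='BR' → outer ELSE → N
acct=X99: country='MX' → outer ELSE → N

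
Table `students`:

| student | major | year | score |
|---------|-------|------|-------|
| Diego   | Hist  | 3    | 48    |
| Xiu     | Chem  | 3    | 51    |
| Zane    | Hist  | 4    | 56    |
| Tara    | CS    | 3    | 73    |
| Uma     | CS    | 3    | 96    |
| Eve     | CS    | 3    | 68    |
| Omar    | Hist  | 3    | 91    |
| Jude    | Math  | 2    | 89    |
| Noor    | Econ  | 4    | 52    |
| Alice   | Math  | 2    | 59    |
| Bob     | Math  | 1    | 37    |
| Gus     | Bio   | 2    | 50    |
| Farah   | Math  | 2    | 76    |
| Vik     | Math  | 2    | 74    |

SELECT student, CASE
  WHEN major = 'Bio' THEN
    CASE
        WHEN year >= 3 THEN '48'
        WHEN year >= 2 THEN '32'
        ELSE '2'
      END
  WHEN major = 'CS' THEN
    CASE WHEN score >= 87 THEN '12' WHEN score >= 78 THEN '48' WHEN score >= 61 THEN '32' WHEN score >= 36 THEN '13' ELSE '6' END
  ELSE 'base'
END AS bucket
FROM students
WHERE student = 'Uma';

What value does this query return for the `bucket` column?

12

student = Uma: major=CS, year=3, score=96.
major='CS' → inner[score >= 87] → 12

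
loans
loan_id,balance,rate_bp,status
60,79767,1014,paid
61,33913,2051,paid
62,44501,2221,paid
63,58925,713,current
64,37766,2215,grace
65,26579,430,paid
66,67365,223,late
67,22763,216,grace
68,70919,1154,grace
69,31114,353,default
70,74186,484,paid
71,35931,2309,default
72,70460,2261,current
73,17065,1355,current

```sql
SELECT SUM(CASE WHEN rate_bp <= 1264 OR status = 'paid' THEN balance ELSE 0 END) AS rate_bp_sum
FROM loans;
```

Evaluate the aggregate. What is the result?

510032

loan_id=60: ✓ → 79767
loan_id=61: ✓ → 33913
loan_id=62: ✓ → 44501
loan_id=63: ✓ → 58925
loan_id=64: ✗
loan_id=65: ✓ → 26579
loan_id=66: ✓ → 67365
loan_id=67: ✓ → 22763
loan_id=68: ✓ → 70919
loan_id=69: ✓ → 31114
loan_id=70: ✓ → 74186
loan_id=71: ✗
loan_id=72: ✗
loan_id=73: ✗
rate_bp_sum = 79767 + 33913 + 44501 + 58925 + 26579 + 67365 + 22763 + 70919 + 31114 + 74186 = 510032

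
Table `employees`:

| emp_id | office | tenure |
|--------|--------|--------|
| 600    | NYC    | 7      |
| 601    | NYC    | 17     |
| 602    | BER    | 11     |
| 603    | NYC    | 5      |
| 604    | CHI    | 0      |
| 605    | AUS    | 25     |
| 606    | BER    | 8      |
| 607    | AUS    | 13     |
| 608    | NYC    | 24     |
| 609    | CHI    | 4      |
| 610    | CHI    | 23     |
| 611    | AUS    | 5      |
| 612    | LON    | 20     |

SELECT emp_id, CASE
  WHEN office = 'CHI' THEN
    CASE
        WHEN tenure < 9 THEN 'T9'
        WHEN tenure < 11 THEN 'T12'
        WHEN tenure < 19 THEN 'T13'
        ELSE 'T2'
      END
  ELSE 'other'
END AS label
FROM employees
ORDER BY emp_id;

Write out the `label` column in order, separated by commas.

emp_id=600: office='NYC' → outer ELSE → other
emp_id=601: office='NYC' → outer ELSE → other
emp_id=602: office='BER' → outer ELSE → other
emp_id=603: office='NYC' → outer ELSE → other
emp_id=604: office='CHI' → inner[tenure < 9] → T9
emp_id=605: office='AUS' → outer ELSE → other
emp_id=606: office='BER' → outer ELSE → other
emp_id=607: office='AUS' → outer ELSE → other
emp_id=608: office='NYC' → outer ELSE → other
emp_id=609: office='CHI' → inner[tenure < 9] → T9
emp_id=610: office='CHI' → inner[ELSE] → T2
emp_id=611: office='AUS' → outer ELSE → other
emp_id=612: office='LON' → outer ELSE → other

other, other, other, other, T9, other, other, other, other, T9, T2, other, other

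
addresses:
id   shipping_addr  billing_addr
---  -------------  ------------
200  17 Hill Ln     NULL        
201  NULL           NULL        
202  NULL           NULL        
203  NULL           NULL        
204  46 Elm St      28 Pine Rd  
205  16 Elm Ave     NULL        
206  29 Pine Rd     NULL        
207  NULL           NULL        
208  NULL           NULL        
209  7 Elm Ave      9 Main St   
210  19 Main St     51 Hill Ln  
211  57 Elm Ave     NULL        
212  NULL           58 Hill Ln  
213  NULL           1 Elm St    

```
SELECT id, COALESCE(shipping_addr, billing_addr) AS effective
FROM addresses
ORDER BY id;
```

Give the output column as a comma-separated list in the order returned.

id=200: shipping_addr=17 Hill Ln → 17 Hill Ln
id=201: shipping_addr=NULL, billing_addr=NULL (all NULL) → NULL
id=202: shipping_addr=NULL, billing_addr=NULL (all NULL) → NULL
id=203: shipping_addr=NULL, billing_addr=NULL (all NULL) → NULL
id=204: shipping_addr=46 Elm St → 46 Elm St
id=205: shipping_addr=16 Elm Ave → 16 Elm Ave
id=206: shipping_addr=29 Pine Rd → 29 Pine Rd
id=207: shipping_addr=NULL, billing_addr=NULL (all NULL) → NULL
id=208: shipping_addr=NULL, billing_addr=NULL (all NULL) → NULL
id=209: shipping_addr=7 Elm Ave → 7 Elm Ave
id=210: shipping_addr=19 Main St → 19 Main St
id=211: shipping_addr=57 Elm Ave → 57 Elm Ave
id=212: shipping_addr=NULL, billing_addr=58 Hill Ln → 58 Hill Ln
id=213: shipping_addr=NULL, billing_addr=1 Elm St → 1 Elm St

17 Hill Ln, NULL, NULL, NULL, 46 Elm St, 16 Elm Ave, 29 Pine Rd, NULL, NULL, 7 Elm Ave, 19 Main St, 57 Elm Ave, 58 Hill Ln, 1 Elm St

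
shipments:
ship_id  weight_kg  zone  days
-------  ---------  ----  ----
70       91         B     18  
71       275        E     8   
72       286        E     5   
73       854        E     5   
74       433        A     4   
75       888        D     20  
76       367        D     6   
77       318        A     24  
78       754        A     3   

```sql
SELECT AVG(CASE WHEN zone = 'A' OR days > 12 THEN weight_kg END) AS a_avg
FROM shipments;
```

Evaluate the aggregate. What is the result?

ship_id=70: ✓ → 91
ship_id=71: ✗
ship_id=72: ✗
ship_id=73: ✗
ship_id=74: ✓ → 433
ship_id=75: ✓ → 888
ship_id=76: ✗
ship_id=77: ✓ → 318
ship_id=78: ✓ → 754
a_avg = (91 + 433 + 888 + 318 + 754) / 5 = 496.8

496.8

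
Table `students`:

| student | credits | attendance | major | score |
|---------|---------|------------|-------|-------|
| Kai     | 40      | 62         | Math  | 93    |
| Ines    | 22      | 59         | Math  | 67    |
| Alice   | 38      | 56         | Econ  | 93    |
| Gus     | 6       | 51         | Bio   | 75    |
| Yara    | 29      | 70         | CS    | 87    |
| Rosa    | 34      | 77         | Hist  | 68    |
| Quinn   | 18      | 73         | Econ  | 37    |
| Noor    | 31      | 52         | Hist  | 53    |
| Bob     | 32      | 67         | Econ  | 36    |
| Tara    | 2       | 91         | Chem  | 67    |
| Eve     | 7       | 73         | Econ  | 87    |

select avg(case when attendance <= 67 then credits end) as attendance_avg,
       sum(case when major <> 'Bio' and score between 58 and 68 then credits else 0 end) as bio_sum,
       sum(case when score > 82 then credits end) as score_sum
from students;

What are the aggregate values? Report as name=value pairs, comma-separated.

attendance_avg=28.1666666667, bio_sum=58, score_sum=114

[attendance_avg: attendance <= 67]
student=Kai: ✓ → 40
student=Ines: ✓ → 22
student=Alice: ✓ → 38
student=Gus: ✓ → 6
student=Yara: ✗
student=Rosa: ✗
student=Quinn: ✗
student=Noor: ✓ → 31
student=Bob: ✓ → 32
student=Tara: ✗
student=Eve: ✗
attendance_avg = (40 + 22 + 38 + 6 + 31 + 32) / 6 = 28.1666666667
—
[bio_sum: major <> 'Bio' and score between 58 and 68]
student=Kai: ✗
student=Ines: ✓ → 22
student=Alice: ✗
student=Gus: ✗
student=Yara: ✗
student=Rosa: ✓ → 34
student=Quinn: ✗
student=Noor: ✗
student=Bob: ✗
student=Tara: ✓ → 2
student=Eve: ✗
bio_sum = 22 + 34 + 2 = 58
—
[score_sum: score > 82]
student=Kai: ✓ → 40
student=Ines: ✗
student=Alice: ✓ → 38
student=Gus: ✗
student=Yara: ✓ → 29
student=Rosa: ✗
student=Quinn: ✗
student=Noor: ✗
student=Bob: ✗
student=Tara: ✗
student=Eve: ✓ → 7
score_sum = 40 + 38 + 29 + 7 = 114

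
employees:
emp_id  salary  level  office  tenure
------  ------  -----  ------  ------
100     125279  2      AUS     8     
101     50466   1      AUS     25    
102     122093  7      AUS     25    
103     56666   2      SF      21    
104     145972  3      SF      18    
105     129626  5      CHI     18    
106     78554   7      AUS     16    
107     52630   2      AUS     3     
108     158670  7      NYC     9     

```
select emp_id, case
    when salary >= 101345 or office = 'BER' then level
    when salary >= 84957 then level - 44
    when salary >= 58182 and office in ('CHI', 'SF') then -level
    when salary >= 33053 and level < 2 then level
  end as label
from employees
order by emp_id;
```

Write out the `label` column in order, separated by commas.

emp_id=100: salary >= 101345 or office = 'BER' → 2
emp_id=101: salary >= 33053 and level < 2 → 1
emp_id=102: salary >= 101345 or office = 'BER' → 7
emp_id=103: (no match → NULL) → NULL
emp_id=104: salary >= 101345 or office = 'BER' → 3
emp_id=105: salary >= 101345 or office = 'BER' → 5
emp_id=106: (no match → NULL) → NULL
emp_id=107: (no match → NULL) → NULL
emp_id=108: salary >= 101345 or office = 'BER' → 7

2, 1, 7, NULL, 3, 5, NULL, NULL, 7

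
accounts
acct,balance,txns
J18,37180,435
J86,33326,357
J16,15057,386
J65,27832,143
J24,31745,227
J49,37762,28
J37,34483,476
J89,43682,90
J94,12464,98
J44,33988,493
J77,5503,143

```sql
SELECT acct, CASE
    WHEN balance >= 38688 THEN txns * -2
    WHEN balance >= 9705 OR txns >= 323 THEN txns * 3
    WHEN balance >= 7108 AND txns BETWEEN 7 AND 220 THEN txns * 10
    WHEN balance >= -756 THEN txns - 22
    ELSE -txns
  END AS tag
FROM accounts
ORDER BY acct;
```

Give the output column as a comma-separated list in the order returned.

acct=J16: balance >= 9705 OR txns >= 323 → 1158
acct=J18: balance >= 9705 OR txns >= 323 → 1305
acct=J24: balance >= 9705 OR txns >= 323 → 681
acct=J37: balance >= 9705 OR txns >= 323 → 1428
acct=J44: balance >= 9705 OR txns >= 323 → 1479
acct=J49: balance >= 9705 OR txns >= 323 → 84
acct=J65: balance >= 9705 OR txns >= 323 → 429
acct=J77: balance >= -756 → 121
acct=J86: balance >= 9705 OR txns >= 323 → 1071
acct=J89: balance >= 38688 → -180
acct=J94: balance >= 9705 OR txns >= 323 → 294

1158, 1305, 681, 1428, 1479, 84, 429, 121, 1071, -180, 294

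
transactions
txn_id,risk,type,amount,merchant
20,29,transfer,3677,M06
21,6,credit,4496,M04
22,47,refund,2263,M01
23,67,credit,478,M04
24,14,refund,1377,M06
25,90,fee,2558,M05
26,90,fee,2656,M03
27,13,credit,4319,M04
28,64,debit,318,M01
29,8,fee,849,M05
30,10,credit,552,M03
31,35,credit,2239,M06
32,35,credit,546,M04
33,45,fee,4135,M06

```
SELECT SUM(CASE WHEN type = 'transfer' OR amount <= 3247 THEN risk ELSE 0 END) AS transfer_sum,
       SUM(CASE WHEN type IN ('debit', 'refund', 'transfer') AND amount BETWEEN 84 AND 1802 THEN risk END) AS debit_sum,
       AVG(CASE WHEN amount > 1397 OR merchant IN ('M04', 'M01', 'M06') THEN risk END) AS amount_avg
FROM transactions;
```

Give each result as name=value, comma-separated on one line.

transfer_sum=489, debit_sum=78, amount_avg=44.5833333333

[transfer_sum: type = 'transfer' OR amount <= 3247]
txn_id=20: ✓ → 29
txn_id=21: ✗
txn_id=22: ✓ → 47
txn_id=23: ✓ → 67
txn_id=24: ✓ → 14
txn_id=25: ✓ → 90
txn_id=26: ✓ → 90
txn_id=27: ✗
txn_id=28: ✓ → 64
txn_id=29: ✓ → 8
txn_id=30: ✓ → 10
txn_id=31: ✓ → 35
txn_id=32: ✓ → 35
txn_id=33: ✗
transfer_sum = 29 + 47 + 67 + 14 + 90 + 90 + 64 + 8 + 10 + 35 + 35 = 489
—
[debit_sum: type IN ('debit', 'refund', 'transfer') AND amount BETWEEN 84 AND 1802]
txn_id=20: ✗
txn_id=21: ✗
txn_id=22: ✗
txn_id=23: ✗
txn_id=24: ✓ → 14
txn_id=25: ✗
txn_id=26: ✗
txn_id=27: ✗
txn_id=28: ✓ → 64
txn_id=29: ✗
txn_id=30: ✗
txn_id=31: ✗
txn_id=32: ✗
txn_id=33: ✗
debit_sum = 14 + 64 = 78
—
[amount_avg: amount > 1397 OR merchant IN ('M04', 'M01', 'M06')]
txn_id=20: ✓ → 29
txn_id=21: ✓ → 6
txn_id=22: ✓ → 47
txn_id=23: ✓ → 67
txn_id=24: ✓ → 14
txn_id=25: ✓ → 90
txn_id=26: ✓ → 90
txn_id=27: ✓ → 13
txn_id=28: ✓ → 64
txn_id=29: ✗
txn_id=30: ✗
txn_id=31: ✓ → 35
txn_id=32: ✓ → 35
txn_id=33: ✓ → 45
amount_avg = (29 + 6 + 47 + 67 + 14 + 90 + 90 + 13 + 64 + 35 + 35 + 45) / 12 = 44.5833333333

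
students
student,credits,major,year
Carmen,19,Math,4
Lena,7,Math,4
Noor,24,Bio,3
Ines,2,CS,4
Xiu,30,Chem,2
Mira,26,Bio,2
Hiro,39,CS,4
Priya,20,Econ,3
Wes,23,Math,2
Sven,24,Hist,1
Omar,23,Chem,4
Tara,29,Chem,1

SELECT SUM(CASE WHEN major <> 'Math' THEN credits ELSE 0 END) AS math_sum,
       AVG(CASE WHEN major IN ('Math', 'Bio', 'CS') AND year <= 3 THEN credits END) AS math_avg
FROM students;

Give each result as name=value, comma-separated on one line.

[math_sum: major <> 'Math']
student=Carmen: ✗
student=Lena: ✗
student=Noor: ✓ → 24
student=Ines: ✓ → 2
student=Xiu: ✓ → 30
student=Mira: ✓ → 26
student=Hiro: ✓ → 39
student=Priya: ✓ → 20
student=Wes: ✗
student=Sven: ✓ → 24
student=Omar: ✓ → 23
student=Tara: ✓ → 29
math_sum = 24 + 2 + 30 + 26 + 39 + 20 + 24 + 23 + 29 = 217
—
[math_avg: major IN ('Math', 'Bio', 'CS') AND year <= 3]
student=Carmen: ✗
student=Lena: ✗
student=Noor: ✓ → 24
student=Ines: ✗
student=Xiu: ✗
student=Mira: ✓ → 26
student=Hiro: ✗
student=Priya: ✗
student=Wes: ✓ → 23
student=Sven: ✗
student=Omar: ✗
student=Tara: ✗
math_avg = (24 + 26 + 23) / 3 = 24.3333333333

math_sum=217, math_avg=24.3333333333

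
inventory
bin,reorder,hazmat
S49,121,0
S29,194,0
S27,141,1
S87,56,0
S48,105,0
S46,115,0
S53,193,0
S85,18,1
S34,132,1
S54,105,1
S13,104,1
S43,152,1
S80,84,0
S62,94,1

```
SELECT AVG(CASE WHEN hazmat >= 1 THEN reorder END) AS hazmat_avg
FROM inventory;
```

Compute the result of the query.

106.5714285714

bin=S49: ✗
bin=S29: ✗
bin=S27: ✓ → 141
bin=S87: ✗
bin=S48: ✗
bin=S46: ✗
bin=S53: ✗
bin=S85: ✓ → 18
bin=S34: ✓ → 132
bin=S54: ✓ → 105
bin=S13: ✓ → 104
bin=S43: ✓ → 152
bin=S80: ✗
bin=S62: ✓ → 94
hazmat_avg = (141 + 18 + 132 + 105 + 104 + 152 + 94) / 7 = 106.5714285714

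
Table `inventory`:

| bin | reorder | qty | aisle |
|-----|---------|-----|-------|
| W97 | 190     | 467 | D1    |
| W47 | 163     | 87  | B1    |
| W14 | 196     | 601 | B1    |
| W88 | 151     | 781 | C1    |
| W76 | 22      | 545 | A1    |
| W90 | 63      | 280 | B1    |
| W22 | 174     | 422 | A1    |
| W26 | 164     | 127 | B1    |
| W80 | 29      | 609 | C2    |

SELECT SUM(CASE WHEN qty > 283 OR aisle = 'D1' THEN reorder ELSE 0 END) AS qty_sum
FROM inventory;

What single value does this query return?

762

bin=W97: ✓ → 190
bin=W47: ✗
bin=W14: ✓ → 196
bin=W88: ✓ → 151
bin=W76: ✓ → 22
bin=W90: ✗
bin=W22: ✓ → 174
bin=W26: ✗
bin=W80: ✓ → 29
qty_sum = 190 + 196 + 151 + 22 + 174 + 29 = 762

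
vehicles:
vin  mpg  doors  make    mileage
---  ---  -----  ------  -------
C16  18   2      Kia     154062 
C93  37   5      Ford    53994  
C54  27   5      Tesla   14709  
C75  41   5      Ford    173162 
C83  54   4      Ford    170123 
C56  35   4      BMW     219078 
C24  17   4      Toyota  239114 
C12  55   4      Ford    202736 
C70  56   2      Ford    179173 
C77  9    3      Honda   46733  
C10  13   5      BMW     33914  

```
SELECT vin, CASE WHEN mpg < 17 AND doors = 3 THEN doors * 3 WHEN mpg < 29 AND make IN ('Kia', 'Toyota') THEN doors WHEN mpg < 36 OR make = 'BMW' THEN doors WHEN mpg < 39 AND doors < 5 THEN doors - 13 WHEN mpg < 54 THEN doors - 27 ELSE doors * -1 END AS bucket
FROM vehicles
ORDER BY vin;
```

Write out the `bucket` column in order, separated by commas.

vin=C10: mpg < 36 OR make = 'BMW' → 5
vin=C12: ELSE → -4
vin=C16: mpg < 29 AND make IN ('Kia', 'Toyota') → 2
vin=C24: mpg < 29 AND make IN ('Kia', 'Toyota') → 4
vin=C54: mpg < 36 OR make = 'BMW' → 5
vin=C56: mpg < 36 OR make = 'BMW' → 4
vin=C70: ELSE → -2
vin=C75: mpg < 54 → -22
vin=C77: mpg < 17 AND doors = 3 → 9
vin=C83: ELSE → -4
vin=C93: mpg < 54 → -22

5, -4, 2, 4, 5, 4, -2, -22, 9, -4, -22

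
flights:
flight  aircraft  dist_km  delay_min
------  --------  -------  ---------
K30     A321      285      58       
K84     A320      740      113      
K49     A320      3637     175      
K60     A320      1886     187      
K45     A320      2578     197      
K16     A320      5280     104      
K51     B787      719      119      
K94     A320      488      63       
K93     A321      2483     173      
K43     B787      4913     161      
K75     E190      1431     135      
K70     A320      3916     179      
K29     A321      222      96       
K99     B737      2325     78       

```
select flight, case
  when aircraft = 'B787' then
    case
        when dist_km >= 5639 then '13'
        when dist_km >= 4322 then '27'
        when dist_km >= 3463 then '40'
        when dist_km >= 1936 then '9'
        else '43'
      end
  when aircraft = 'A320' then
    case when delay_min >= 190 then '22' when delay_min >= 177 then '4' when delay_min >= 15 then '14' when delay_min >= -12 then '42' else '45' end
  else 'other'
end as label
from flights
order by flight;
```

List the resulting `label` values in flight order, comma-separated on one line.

flight=K16: aircraft='A320' → inner[delay_min >= 15] → 14
flight=K29: aircraft='A321' → outer ELSE → other
flight=K30: aircraft='A321' → outer ELSE → other
flight=K43: aircraft='B787' → inner[dist_km >= 4322] → 27
flight=K45: aircraft='A320' → inner[delay_min >= 190] → 22
flight=K49: aircraft='A320' → inner[delay_min >= 15] → 14
flight=K51: aircraft='B787' → inner[ELSE] → 43
flight=K60: aircraft='A320' → inner[delay_min >= 177] → 4
flight=K70: aircraft='A320' → inner[delay_min >= 177] → 4
flight=K75: aircraft='E190' → outer ELSE → other
flight=K84: aircraft='A320' → inner[delay_min >= 15] → 14
flight=K93: aircraft='A321' → outer ELSE → other
flight=K94: aircraft='A320' → inner[delay_min >= 15] → 14
flight=K99: aircraft='B737' → outer ELSE → other

14, other, other, 27, 22, 14, 43, 4, 4, other, 14, other, 14, other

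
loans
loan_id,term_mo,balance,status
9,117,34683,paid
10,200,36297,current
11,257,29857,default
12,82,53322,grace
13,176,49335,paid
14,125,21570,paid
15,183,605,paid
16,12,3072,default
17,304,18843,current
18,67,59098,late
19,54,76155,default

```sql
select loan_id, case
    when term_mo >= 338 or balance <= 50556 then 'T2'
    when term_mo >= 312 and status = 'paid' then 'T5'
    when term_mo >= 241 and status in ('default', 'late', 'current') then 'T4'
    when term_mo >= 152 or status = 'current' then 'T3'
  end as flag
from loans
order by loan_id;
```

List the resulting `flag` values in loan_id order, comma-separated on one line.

T2, T2, T2, NULL, T2, T2, T2, T2, T2, NULL, NULL

loan_id=9: term_mo >= 338 or balance <= 50556 → T2
loan_id=10: term_mo >= 338 or balance <= 50556 → T2
loan_id=11: term_mo >= 338 or balance <= 50556 → T2
loan_id=12: (no match → NULL) → NULL
loan_id=13: term_mo >= 338 or balance <= 50556 → T2
loan_id=14: term_mo >= 338 or balance <= 50556 → T2
loan_id=15: term_mo >= 338 or balance <= 50556 → T2
loan_id=16: term_mo >= 338 or balance <= 50556 → T2
loan_id=17: term_mo >= 338 or balance <= 50556 → T2
loan_id=18: (no match → NULL) → NULL
loan_id=19: (no match → NULL) → NULL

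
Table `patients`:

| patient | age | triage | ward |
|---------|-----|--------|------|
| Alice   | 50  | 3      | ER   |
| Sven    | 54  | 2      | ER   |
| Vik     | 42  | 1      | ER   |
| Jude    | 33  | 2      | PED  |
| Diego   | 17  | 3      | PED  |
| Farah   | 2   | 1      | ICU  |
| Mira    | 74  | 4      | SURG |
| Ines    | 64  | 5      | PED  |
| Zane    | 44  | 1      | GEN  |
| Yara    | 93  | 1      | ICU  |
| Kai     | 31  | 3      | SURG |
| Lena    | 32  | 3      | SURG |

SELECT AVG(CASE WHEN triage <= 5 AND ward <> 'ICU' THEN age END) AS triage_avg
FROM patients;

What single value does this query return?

44.1

patient=Alice: ✓ → 50
patient=Sven: ✓ → 54
patient=Vik: ✓ → 42
patient=Jude: ✓ → 33
patient=Diego: ✓ → 17
patient=Farah: ✗
patient=Mira: ✓ → 74
patient=Ines: ✓ → 64
patient=Zane: ✓ → 44
patient=Yara: ✗
patient=Kai: ✓ → 31
patient=Lena: ✓ → 32
triage_avg = (50 + 54 + 42 + 33 + 17 + 74 + 64 + 44 + 31 + 32) / 10 = 44.1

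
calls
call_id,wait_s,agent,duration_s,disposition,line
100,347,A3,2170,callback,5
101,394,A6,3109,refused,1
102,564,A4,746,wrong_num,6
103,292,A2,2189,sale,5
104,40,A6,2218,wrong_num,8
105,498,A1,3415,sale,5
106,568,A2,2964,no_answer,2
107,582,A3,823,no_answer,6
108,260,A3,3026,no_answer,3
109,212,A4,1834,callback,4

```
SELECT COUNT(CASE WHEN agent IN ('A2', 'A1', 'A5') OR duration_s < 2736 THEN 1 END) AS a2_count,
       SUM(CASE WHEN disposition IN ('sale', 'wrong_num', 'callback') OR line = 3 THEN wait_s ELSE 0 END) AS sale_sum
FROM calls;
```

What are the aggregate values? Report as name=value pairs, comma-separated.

a2_count=8, sale_sum=2213

[a2_count: agent IN ('A2', 'A1', 'A5') OR duration_s < 2736]
call_id=100: ✓ → 1
call_id=101: ✗
call_id=102: ✓ → 1
call_id=103: ✓ → 1
call_id=104: ✓ → 1
call_id=105: ✓ → 1
call_id=106: ✓ → 1
call_id=107: ✓ → 1
call_id=108: ✗
call_id=109: ✓ → 1
a2_count = COUNT(1, 1, 1, 1, 1, 1, 1, 1) = 8
—
[sale_sum: disposition IN ('sale', 'wrong_num', 'callback') OR line = 3]
call_id=100: ✓ → 347
call_id=101: ✗
call_id=102: ✓ → 564
call_id=103: ✓ → 292
call_id=104: ✓ → 40
call_id=105: ✓ → 498
call_id=106: ✗
call_id=107: ✗
call_id=108: ✓ → 260
call_id=109: ✓ → 212
sale_sum = 347 + 564 + 292 + 40 + 498 + 260 + 212 = 2213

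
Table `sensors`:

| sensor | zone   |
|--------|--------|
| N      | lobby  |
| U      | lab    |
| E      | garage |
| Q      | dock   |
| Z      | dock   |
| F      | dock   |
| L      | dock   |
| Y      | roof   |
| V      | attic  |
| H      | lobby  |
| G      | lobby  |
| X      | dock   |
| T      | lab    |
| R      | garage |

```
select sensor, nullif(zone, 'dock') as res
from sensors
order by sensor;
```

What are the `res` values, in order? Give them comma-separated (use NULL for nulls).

sensor=E: zone=garage vs dock: differ → garage
sensor=F: zone=dock vs dock: equal → NULL
sensor=G: zone=lobby vs dock: differ → lobby
sensor=H: zone=lobby vs dock: differ → lobby
sensor=L: zone=dock vs dock: equal → NULL
sensor=N: zone=lobby vs dock: differ → lobby
sensor=Q: zone=dock vs dock: equal → NULL
sensor=R: zone=garage vs dock: differ → garage
sensor=T: zone=lab vs dock: differ → lab
sensor=U: zone=lab vs dock: differ → lab
sensor=V: zone=attic vs dock: differ → attic
sensor=X: zone=dock vs dock: equal → NULL
sensor=Y: zone=roof vs dock: differ → roof
sensor=Z: zone=dock vs dock: equal → NULL

garage, NULL, lobby, lobby, NULL, lobby, NULL, garage, lab, lab, attic, NULL, roof, NULL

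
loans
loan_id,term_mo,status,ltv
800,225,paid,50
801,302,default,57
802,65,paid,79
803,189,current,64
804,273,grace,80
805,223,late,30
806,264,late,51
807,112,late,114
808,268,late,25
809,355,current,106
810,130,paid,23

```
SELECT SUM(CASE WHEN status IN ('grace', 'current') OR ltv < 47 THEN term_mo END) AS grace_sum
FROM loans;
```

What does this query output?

loan_id=800: ✗
loan_id=801: ✗
loan_id=802: ✗
loan_id=803: ✓ → 189
loan_id=804: ✓ → 273
loan_id=805: ✓ → 223
loan_id=806: ✗
loan_id=807: ✗
loan_id=808: ✓ → 268
loan_id=809: ✓ → 355
loan_id=810: ✓ → 130
grace_sum = 189 + 273 + 223 + 268 + 355 + 130 = 1438

1438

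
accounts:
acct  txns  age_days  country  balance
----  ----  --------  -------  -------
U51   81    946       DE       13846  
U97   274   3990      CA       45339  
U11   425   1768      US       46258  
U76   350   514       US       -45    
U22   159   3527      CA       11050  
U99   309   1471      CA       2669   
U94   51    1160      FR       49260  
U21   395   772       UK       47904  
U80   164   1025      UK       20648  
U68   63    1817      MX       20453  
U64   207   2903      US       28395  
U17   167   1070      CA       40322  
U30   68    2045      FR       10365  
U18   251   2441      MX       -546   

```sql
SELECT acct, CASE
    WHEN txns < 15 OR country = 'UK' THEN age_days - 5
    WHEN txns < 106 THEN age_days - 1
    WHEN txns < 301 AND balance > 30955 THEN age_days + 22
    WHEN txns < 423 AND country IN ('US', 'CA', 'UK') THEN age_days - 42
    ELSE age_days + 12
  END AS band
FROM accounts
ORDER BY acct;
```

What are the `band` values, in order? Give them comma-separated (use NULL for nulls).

acct=U11: ELSE → 1780
acct=U17: txns < 301 AND balance > 30955 → 1092
acct=U18: ELSE → 2453
acct=U21: txns < 15 OR country = 'UK' → 767
acct=U22: txns < 423 AND country IN ('US', 'CA', 'UK') → 3485
acct=U30: txns < 106 → 2044
acct=U51: txns < 106 → 945
acct=U64: txns < 423 AND country IN ('US', 'CA', 'UK') → 2861
acct=U68: txns < 106 → 1816
acct=U76: txns < 423 AND country IN ('US', 'CA', 'UK') → 472
acct=U80: txns < 15 OR country = 'UK' → 1020
acct=U94: txns < 106 → 1159
acct=U97: txns < 301 AND balance > 30955 → 4012
acct=U99: txns < 423 AND country IN ('US', 'CA', 'UK') → 1429

1780, 1092, 2453, 767, 3485, 2044, 945, 2861, 1816, 472, 1020, 1159, 4012, 1429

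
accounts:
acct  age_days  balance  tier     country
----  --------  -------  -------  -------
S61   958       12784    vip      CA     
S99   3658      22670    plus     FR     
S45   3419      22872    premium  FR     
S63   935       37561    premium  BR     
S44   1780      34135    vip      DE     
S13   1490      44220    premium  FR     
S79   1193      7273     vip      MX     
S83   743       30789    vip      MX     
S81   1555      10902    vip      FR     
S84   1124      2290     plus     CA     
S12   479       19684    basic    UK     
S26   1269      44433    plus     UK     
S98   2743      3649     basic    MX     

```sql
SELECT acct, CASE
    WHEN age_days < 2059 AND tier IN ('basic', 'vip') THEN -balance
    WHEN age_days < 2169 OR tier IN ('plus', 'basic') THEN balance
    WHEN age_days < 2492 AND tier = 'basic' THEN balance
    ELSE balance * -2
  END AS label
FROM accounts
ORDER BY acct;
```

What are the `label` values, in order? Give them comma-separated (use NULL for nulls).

-19684, 44220, 44433, -34135, -45744, -12784, 37561, -7273, -10902, -30789, 2290, 3649, 22670

acct=S12: age_days < 2059 AND tier IN ('basic', 'vip') → -19684
acct=S13: age_days < 2169 OR tier IN ('plus', 'basic') → 44220
acct=S26: age_days < 2169 OR tier IN ('plus', 'basic') → 44433
acct=S44: age_days < 2059 AND tier IN ('basic', 'vip') → -34135
acct=S45: ELSE → -45744
acct=S61: age_days < 2059 AND tier IN ('basic', 'vip') → -12784
acct=S63: age_days < 2169 OR tier IN ('plus', 'basic') → 37561
acct=S79: age_days < 2059 AND tier IN ('basic', 'vip') → -7273
acct=S81: age_days < 2059 AND tier IN ('basic', 'vip') → -10902
acct=S83: age_days < 2059 AND tier IN ('basic', 'vip') → -30789
acct=S84: age_days < 2169 OR tier IN ('plus', 'basic') → 2290
acct=S98: age_days < 2169 OR tier IN ('plus', 'basic') → 3649
acct=S99: age_days < 2169 OR tier IN ('plus', 'basic') → 22670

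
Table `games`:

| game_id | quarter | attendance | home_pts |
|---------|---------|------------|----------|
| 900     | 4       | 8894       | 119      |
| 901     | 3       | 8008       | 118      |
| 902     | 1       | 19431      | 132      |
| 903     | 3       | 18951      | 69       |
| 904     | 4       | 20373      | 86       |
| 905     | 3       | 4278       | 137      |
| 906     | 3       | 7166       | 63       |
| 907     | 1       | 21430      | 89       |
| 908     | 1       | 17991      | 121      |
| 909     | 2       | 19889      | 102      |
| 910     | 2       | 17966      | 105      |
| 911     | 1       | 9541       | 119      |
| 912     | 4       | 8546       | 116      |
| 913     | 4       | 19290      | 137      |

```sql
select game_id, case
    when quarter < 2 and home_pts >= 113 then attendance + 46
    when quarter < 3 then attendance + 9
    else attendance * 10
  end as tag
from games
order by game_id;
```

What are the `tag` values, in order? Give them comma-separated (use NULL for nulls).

game_id=900: ELSE → 88940
game_id=901: ELSE → 80080
game_id=902: quarter < 2 and home_pts >= 113 → 19477
game_id=903: ELSE → 189510
game_id=904: ELSE → 203730
game_id=905: ELSE → 42780
game_id=906: ELSE → 71660
game_id=907: quarter < 3 → 21439
game_id=908: quarter < 2 and home_pts >= 113 → 18037
game_id=909: quarter < 3 → 19898
game_id=910: quarter < 3 → 17975
game_id=911: quarter < 2 and home_pts >= 113 → 9587
game_id=912: ELSE → 85460
game_id=913: ELSE → 192900

88940, 80080, 19477, 189510, 203730, 42780, 71660, 21439, 18037, 19898, 17975, 9587, 85460, 192900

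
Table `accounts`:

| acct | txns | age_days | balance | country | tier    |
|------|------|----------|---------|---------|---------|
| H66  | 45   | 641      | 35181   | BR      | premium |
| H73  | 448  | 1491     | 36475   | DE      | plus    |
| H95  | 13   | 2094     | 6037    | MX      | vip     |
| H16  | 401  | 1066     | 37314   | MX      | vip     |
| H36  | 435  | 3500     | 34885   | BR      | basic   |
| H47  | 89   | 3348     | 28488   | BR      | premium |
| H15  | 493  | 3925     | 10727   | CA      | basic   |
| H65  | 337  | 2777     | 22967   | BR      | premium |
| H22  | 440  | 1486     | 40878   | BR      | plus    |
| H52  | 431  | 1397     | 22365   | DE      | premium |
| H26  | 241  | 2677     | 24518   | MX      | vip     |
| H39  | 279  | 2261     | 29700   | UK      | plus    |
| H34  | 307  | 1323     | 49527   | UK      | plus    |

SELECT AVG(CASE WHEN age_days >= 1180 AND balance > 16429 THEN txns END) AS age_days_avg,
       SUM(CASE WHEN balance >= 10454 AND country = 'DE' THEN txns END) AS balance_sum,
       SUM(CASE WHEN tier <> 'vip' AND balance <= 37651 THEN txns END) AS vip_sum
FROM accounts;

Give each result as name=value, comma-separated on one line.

[age_days_avg: age_days >= 1180 AND balance > 16429]
acct=H66: ✗
acct=H73: ✓ → 448
acct=H95: ✗
acct=H16: ✗
acct=H36: ✓ → 435
acct=H47: ✓ → 89
acct=H15: ✗
acct=H65: ✓ → 337
acct=H22: ✓ → 440
acct=H52: ✓ → 431
acct=H26: ✓ → 241
acct=H39: ✓ → 279
acct=H34: ✓ → 307
age_days_avg = (448 + 435 + 89 + 337 + 440 + 431 + 241 + 279 + 307) / 9 = 334.1111111111
—
[balance_sum: balance >= 10454 AND country = 'DE']
acct=H66: ✗
acct=H73: ✓ → 448
acct=H95: ✗
acct=H16: ✗
acct=H36: ✗
acct=H47: ✗
acct=H15: ✗
acct=H65: ✗
acct=H22: ✗
acct=H52: ✓ → 431
acct=H26: ✗
acct=H39: ✗
acct=H34: ✗
balance_sum = 448 + 431 = 879
—
[vip_sum: tier <> 'vip' AND balance <= 37651]
acct=H66: ✓ → 45
acct=H73: ✓ → 448
acct=H95: ✗
acct=H16: ✗
acct=H36: ✓ → 435
acct=H47: ✓ → 89
acct=H15: ✓ → 493
acct=H65: ✓ → 337
acct=H22: ✗
acct=H52: ✓ → 431
acct=H26: ✗
acct=H39: ✓ → 279
acct=H34: ✗
vip_sum = 45 + 448 + 435 + 89 + 493 + 337 + 431 + 279 = 2557

age_days_avg=334.1111111111, balance_sum=879, vip_sum=2557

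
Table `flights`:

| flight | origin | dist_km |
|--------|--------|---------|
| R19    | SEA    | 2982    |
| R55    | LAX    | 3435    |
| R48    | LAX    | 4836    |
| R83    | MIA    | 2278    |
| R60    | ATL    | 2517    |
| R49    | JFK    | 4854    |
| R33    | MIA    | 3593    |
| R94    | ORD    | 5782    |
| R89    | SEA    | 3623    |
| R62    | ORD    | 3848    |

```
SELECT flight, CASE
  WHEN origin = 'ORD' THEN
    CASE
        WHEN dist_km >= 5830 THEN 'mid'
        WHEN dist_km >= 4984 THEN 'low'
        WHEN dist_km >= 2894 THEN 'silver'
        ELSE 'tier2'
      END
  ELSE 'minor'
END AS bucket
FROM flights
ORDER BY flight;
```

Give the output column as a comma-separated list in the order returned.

flight=R19: origin='SEA' → outer ELSE → minor
flight=R33: origin='MIA' → outer ELSE → minor
flight=R48: origin='LAX' → outer ELSE → minor
flight=R49: origin='JFK' → outer ELSE → minor
flight=R55: origin='LAX' → outer ELSE → minor
flight=R60: origin='ATL' → outer ELSE → minor
flight=R62: origin='ORD' → inner[dist_km >= 2894] → silver
flight=R83: origin='MIA' → outer ELSE → minor
flight=R89: origin='SEA' → outer ELSE → minor
flight=R94: origin='ORD' → inner[dist_km >= 4984] → low

minor, minor, minor, minor, minor, minor, silver, minor, minor, low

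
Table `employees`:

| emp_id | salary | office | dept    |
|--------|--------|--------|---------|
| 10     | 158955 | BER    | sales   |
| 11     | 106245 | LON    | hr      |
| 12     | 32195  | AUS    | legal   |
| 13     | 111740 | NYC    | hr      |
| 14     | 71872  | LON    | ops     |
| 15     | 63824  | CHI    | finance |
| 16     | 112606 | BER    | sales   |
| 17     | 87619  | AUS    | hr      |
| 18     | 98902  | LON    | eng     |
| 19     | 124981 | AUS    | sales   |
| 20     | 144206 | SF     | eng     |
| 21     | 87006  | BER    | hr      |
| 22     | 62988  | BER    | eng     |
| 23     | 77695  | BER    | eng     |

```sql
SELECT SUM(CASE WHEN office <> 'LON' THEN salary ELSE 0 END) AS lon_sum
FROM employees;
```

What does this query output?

1063815

emp_id=10: ✓ → 158955
emp_id=11: ✗
emp_id=12: ✓ → 32195
emp_id=13: ✓ → 111740
emp_id=14: ✗
emp_id=15: ✓ → 63824
emp_id=16: ✓ → 112606
emp_id=17: ✓ → 87619
emp_id=18: ✗
emp_id=19: ✓ → 124981
emp_id=20: ✓ → 144206
emp_id=21: ✓ → 87006
emp_id=22: ✓ → 62988
emp_id=23: ✓ → 77695
lon_sum = 158955 + 32195 + 111740 + 63824 + 112606 + 87619 + 124981 + 144206 + 87006 + 62988 + 77695 = 1063815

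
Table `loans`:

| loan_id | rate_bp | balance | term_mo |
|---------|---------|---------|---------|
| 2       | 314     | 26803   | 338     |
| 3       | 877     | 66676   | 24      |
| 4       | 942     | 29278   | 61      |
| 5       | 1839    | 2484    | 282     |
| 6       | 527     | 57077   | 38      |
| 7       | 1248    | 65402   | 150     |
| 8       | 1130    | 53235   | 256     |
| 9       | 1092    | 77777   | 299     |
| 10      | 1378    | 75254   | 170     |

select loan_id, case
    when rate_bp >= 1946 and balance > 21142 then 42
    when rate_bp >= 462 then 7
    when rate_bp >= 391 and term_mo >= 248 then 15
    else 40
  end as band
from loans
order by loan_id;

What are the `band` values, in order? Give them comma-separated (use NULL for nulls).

loan_id=2: ELSE → 40
loan_id=3: rate_bp >= 462 → 7
loan_id=4: rate_bp >= 462 → 7
loan_id=5: rate_bp >= 462 → 7
loan_id=6: rate_bp >= 462 → 7
loan_id=7: rate_bp >= 462 → 7
loan_id=8: rate_bp >= 462 → 7
loan_id=9: rate_bp >= 462 → 7
loan_id=10: rate_bp >= 462 → 7

40, 7, 7, 7, 7, 7, 7, 7, 7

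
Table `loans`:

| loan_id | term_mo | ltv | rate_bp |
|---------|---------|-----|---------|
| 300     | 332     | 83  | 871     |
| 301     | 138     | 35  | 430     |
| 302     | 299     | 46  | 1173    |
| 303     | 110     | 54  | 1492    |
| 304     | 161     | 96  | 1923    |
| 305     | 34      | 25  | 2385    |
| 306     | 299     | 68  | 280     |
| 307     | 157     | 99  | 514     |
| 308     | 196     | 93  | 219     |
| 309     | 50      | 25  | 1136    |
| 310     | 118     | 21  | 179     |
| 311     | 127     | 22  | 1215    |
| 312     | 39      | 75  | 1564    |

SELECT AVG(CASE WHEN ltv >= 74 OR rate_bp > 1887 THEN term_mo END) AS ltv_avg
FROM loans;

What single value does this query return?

loan_id=300: ✓ → 332
loan_id=301: ✗
loan_id=302: ✗
loan_id=303: ✗
loan_id=304: ✓ → 161
loan_id=305: ✓ → 34
loan_id=306: ✗
loan_id=307: ✓ → 157
loan_id=308: ✓ → 196
loan_id=309: ✗
loan_id=310: ✗
loan_id=311: ✗
loan_id=312: ✓ → 39
ltv_avg = (332 + 161 + 34 + 157 + 196 + 39) / 6 = 153.1666666667

153.1666666667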